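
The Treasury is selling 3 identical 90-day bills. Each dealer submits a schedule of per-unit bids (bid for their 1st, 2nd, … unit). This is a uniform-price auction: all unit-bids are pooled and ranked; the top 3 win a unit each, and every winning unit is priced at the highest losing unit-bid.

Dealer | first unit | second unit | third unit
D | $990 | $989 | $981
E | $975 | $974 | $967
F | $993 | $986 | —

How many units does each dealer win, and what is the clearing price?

D 2, F 1; clearing price $986

All unit-bids, highest first — top 3: 993 (F-1), 990 (D-1), 989 (D-2)
Highest rejected unit-bid = $986.
Allocation: D 2, F 1.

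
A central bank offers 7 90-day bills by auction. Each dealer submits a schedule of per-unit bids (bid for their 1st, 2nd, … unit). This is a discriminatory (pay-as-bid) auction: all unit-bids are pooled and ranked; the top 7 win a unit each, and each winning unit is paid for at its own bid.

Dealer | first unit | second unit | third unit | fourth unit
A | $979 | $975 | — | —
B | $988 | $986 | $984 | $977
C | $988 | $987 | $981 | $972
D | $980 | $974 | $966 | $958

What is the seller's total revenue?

Merging the schedules and taking the best 7: 988 (B-1), 988 (C-1), 987 (C-2), 986 (B-2), 984 (B-3), 981 (C-3), 980 (D-1)
Next rejected bid: $979 (not a price — pay-as-bid).
Each winning unit pays its own bid.
Revenue = 988 + 988 + 987 + 986 + 984 + 981 + 980 = $6,894.

Total revenue: $6,894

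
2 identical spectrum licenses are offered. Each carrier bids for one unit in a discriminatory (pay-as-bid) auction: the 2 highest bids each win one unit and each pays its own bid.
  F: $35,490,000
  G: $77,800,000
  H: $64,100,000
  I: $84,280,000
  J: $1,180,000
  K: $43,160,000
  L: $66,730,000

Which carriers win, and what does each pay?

Bids ranked high→low: 84,280,000 (I), 77,800,000 (G), 66,730,000 (L), 64,100,000 (H), …
The 2 highest are I, G.
Each winner pays its own bid: I $84,280,000, G $77,800,000.

I $84,280,000, G $77,800,000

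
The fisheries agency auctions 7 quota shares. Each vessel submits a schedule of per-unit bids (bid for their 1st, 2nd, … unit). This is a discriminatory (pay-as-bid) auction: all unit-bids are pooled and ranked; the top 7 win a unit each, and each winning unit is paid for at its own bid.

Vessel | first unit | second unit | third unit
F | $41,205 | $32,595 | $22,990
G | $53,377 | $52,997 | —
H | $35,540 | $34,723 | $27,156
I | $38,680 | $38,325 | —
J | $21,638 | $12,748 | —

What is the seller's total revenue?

Total revenue: $294,847

Merging the schedules and taking the best 7: 53,377 (G-1), 52,997 (G-2), 41,205 (F-1), 38,680 (I-1), 38,325 (I-2), 35,540 (H-1), 34,723 (H-2)
Next rejected bid: $32,595 (not a price — pay-as-bid).
Each winning unit pays its own bid.
Revenue = 53,377 + 52,997 + 41,205 + 38,680 + 38,325 + 35,540 + 34,723 = $294,847.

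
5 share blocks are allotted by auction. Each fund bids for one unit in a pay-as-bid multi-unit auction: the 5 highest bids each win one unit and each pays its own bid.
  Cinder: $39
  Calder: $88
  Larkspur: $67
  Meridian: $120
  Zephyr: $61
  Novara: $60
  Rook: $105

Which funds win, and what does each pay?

Sorting: 120 (Meridian), 105 (Rook), 88 (Calder), 67 (Larkspur), 61 (Zephyr), 60 (Novara), 39 (Cinder)
Winners (5 units): Meridian, Rook, Calder, Larkspur, Zephyr.
Each winner pays its own bid: Meridian $120, Rook $105, Calder $88, Larkspur $67, Zephyr $61.

Meridian $120, Rook $105, Calder $88, Larkspur $67, Zephyr $61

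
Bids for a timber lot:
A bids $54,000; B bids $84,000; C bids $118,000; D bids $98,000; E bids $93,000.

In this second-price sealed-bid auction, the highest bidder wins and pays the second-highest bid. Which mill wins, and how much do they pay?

C pays $98,000

Rule: the highest bidder wins and pays the second-highest bid.
Sorting bids: 118,000 (C) > 98,000 (D) > 93,000 (E) > 84,000 (B) > 54,000 (A)
C wins with the highest bid; price is set by the runner-up at $98,000.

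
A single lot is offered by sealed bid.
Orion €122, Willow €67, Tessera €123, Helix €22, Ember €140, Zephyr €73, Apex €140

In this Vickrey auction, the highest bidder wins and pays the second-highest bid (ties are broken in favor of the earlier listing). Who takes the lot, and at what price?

Ember pays €140

Sorting bids: 140 (Ember) > 140 (Apex) > 123 (Tessera) > 122 (Orion) > 73 (Zephyr) > 67 (Willow) > …
Tie at €140 → Ember wins by tie-break.
Ember is highest; pays the second-highest bid, €140.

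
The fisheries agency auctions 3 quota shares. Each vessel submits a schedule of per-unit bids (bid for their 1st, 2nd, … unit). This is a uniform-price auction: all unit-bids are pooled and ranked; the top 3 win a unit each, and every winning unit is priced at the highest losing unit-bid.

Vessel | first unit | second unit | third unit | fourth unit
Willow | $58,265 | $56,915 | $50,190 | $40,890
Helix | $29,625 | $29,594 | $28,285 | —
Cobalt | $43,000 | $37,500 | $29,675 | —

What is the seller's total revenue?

Total revenue: $129,000

Pooled unit-bids ranked (top 3): 58,265 (Willow-1), 56,915 (Willow-2), 50,190 (Willow-3)
The (k+1)-th unit-bid is $43,000.
Allocation: Willow 3. Every unit priced at $43,000.
Revenue = 3 × 43,000 = $129,000.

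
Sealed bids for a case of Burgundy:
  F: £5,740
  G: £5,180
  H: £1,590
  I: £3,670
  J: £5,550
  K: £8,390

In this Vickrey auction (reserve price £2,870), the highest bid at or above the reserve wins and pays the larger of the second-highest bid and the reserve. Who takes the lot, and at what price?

Bids ranked: 8,390 (K) > 5,740 (F) > 5,550 (J) > 5,180 (G) > 3,670 (I) > 1,590 (H)
K has the top bid at or above the reserve (£8,390).
Second-highest bid £5,740 exceeds the reserve £2,870 → payment £5,740.

K pays £5,740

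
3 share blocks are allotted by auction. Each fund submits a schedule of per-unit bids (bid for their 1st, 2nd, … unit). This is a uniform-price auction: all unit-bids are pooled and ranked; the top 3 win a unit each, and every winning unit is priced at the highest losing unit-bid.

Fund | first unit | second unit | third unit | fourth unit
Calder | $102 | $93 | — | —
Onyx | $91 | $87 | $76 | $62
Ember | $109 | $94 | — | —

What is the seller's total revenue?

Total revenue: $279

Merging the schedules and taking the best 3: 109 (Ember-1), 102 (Calder-1), 94 (Ember-2)
The (k+1)-th unit-bid is $93.
Allocation: Calder 1, Ember 2. Every unit priced at $93.
Revenue = 3 × 93 = $279.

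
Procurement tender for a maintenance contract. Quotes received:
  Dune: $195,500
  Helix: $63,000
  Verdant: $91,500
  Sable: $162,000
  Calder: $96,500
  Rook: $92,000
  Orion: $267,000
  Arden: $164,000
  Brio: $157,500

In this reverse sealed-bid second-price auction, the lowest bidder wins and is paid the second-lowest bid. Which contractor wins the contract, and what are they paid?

Bids in order: 63,000 (Helix) < 91,500 (Verdant) < 92,000 (Rook) < 96,500 (Calder) < 157,500 (Brio) < 162,000 (Sable) < …
Second-price: Helix is paid Verdant's bid of $91,500.

Helix is paid $91,500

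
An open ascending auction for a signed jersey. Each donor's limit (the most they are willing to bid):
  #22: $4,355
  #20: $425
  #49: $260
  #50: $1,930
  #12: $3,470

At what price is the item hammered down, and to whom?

Limits in order: 4,355 (#22) > 3,470 (#12) > 1,930 (#50) > 425 (#20) > 260 (#49)
Once the price passes $3,470, only #22 is left; the hammer falls at #12's limit of $3,470.

#22 wins at $3,470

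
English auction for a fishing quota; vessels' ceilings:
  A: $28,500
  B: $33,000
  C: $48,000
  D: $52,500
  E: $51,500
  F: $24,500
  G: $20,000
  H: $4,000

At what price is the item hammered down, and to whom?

Open ascending-bid auction: the price rises until one bidder remains; the winner pays the price at which the last rival dropped out.
Limits in order: 52,500 (D) > 51,500 (E) > 48,000 (C) > 33,000 (B) > 28,500 (A) > 24,500 (F) > …
Once the price passes $51,500, only D is left; the hammer falls at E's limit of $51,500.

D wins at $51,500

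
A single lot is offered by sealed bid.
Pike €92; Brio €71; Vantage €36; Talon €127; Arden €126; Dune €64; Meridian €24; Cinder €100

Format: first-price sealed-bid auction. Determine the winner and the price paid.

Talon pays €127

Sorting bids: 127 (Talon) > 126 (Arden) > 100 (Cinder) > 92 (Pike) > 71 (Brio) > 64 (Dune) > …
Talon has the highest bid and pays exactly that: €127.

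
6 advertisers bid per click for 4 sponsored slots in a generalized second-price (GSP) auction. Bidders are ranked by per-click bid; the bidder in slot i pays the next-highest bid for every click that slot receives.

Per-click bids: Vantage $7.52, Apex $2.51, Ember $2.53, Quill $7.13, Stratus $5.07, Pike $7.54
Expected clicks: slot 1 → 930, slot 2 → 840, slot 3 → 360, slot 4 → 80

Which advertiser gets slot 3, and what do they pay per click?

Ranked by bid: $7.54 (Pike) > $7.52 (Vantage) > $7.13 (Quill) > $5.07 (Stratus) > $2.53 (Ember) > …
Slot 3 goes to the third-ranked bidder, Quill, who pays the next bid down: $5.07/click.

Quill; $5.07 per click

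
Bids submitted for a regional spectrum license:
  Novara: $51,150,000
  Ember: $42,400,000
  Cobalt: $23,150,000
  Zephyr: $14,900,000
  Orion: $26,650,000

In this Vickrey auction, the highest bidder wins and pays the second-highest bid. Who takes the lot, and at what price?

Vickrey auction: the highest bidder wins and pays the second-highest bid.
Bids ranked: 51,150,000 (Novara) > 42,400,000 (Ember) > 26,650,000 (Orion) > 23,150,000 (Cobalt) > 14,900,000 (Zephyr)
Novara wins with the highest bid; price is set by the runner-up at $42,400,000.

Novara pays $42,400,000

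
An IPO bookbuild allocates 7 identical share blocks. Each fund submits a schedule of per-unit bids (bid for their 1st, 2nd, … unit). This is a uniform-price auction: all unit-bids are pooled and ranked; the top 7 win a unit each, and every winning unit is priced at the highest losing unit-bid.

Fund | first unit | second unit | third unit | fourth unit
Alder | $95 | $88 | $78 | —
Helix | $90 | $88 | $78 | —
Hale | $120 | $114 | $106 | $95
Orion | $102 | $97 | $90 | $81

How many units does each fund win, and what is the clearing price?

Alder 1, Hale 4, Orion 2; clearing price $90

Merging the schedules and taking the best 7: 120 (Hale-1), 114 (Hale-2), 106 (Hale-3), 102 (Orion-1), 97 (Orion-2), 95 (Alder-1), 95 (Hale-4)
Highest rejected unit-bid = $90.
Allocation: Alder 1, Hale 4, Orion 2.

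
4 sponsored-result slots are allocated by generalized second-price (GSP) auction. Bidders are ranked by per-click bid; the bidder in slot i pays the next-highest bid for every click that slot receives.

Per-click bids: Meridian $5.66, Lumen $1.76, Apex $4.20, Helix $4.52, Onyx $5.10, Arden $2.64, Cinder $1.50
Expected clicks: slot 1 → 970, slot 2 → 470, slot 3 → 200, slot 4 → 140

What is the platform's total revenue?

Sorting advertisers: $5.66 (Meridian) > $5.10 (Onyx) > $4.52 (Helix) > $4.20 (Apex) > $2.64 (Arden) > …
Slot 1: Meridian pays $5.10 × 970 = $4947.00
Slot 2: Onyx pays $4.52 × 470 = $2124.40
Slot 3: Helix pays $4.20 × 200 = $840.00
Slot 4: Apex pays $2.64 × 140 = $369.60
Total = $8281.00

Total revenue: $8281.00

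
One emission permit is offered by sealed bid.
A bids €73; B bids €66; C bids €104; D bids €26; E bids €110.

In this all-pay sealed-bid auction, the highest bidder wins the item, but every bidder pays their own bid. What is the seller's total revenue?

Rule: the highest bidder wins the item, but every bidder pays their own bid.
Bids in order: 110 (E) > 104 (C) > 73 (A) > 66 (B) > 26 (D)
Every bidder forfeits their bid regardless of winning.
Revenue = 73 + 66 + 104 + 26 + 110 = €379.

Total revenue: €379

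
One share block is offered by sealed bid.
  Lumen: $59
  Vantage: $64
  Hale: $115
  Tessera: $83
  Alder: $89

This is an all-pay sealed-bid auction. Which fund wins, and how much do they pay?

Bids ranked: 115 (Hale) > 89 (Alder) > 83 (Tessera) > 64 (Vantage) > 59 (Lumen)
Hale wins with the top bid; all bids are sunk regardless.

Hale pays $115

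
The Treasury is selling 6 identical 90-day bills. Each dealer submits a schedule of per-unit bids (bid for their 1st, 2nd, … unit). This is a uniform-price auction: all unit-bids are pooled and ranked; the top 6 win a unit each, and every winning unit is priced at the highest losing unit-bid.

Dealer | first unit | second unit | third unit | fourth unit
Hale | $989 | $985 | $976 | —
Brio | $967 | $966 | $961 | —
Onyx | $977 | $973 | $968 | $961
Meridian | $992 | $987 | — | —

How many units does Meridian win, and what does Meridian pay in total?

All unit-bids, highest first — top 6: 992 (Meridian-1), 989 (Hale-1), 987 (Meridian-2), 985 (Hale-2), 977 (Onyx-1), 976 (Hale-3)
First bid not allocated: $973.
Meridian wins 2 unit(s) at $973 each.

Meridian: 2 units, pays $1,946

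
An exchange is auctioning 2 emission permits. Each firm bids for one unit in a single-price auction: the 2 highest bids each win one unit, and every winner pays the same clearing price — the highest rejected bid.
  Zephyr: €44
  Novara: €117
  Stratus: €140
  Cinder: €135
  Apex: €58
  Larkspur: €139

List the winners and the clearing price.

Stratus, Larkspur; each pays €135

Sorting: 140 (Stratus), 139 (Larkspur), 135 (Cinder), 117 (Novara), …
Winners (2 units): Stratus, Larkspur.
First losing bid is Cinder's €135, which sets the uniform price.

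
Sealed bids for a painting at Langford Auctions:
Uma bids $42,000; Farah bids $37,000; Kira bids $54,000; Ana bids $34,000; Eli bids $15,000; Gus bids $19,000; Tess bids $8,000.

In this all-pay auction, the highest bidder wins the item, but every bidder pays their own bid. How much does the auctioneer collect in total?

Total revenue: $209,000

All-pay auction: the highest bidder wins the item, but every bidder pays their own bid.
Bids ranked: 54,000 (Kira) > 42,000 (Uma) > 37,000 (Farah) > 34,000 (Ana) > 19,000 (Gus) > 15,000 (Eli) > …
Every bidder forfeits their bid regardless of winning.
Revenue = 42,000 + 37,000 + 54,000 + 34,000 + 15,000 + 19,000 + 8,000 = $209,000.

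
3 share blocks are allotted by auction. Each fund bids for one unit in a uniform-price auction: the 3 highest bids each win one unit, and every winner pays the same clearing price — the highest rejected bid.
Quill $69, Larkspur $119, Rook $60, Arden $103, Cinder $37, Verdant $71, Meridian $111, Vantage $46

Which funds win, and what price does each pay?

Sorting: 119 (Larkspur), 111 (Meridian), 103 (Arden), 71 (Verdant), 69 (Quill), …
Top 3: Larkspur, Meridian, Arden.
First losing bid is Verdant's $71, which sets the uniform price.

Larkspur, Meridian, Arden; each pays $71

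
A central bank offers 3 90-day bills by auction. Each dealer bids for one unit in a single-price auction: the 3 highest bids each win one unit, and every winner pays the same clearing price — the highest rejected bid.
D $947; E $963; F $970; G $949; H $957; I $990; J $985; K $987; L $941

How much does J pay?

J pays $970

Sorting: 990 (I), 987 (K), 985 (J), 970 (F), 963 (E), …
Top 3: I, K, J.
Clearing price = highest rejected bid = $970.
J wins → pays $970.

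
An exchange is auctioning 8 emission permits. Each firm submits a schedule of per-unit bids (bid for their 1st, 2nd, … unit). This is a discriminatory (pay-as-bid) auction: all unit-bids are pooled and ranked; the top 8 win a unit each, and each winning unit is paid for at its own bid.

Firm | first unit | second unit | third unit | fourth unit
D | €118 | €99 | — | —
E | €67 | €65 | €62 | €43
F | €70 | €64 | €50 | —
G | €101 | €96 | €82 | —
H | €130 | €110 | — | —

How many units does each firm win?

Pooled unit-bids ranked (top 8): 130 (H-1), 118 (D-1), 110 (H-2), 101 (G-1), 99 (D-2), 96 (G-2), 82 (G-3), 70 (F-1)
Next rejected bid: €67 (not a price — pay-as-bid).
Allocation: D 2, F 1, G 3, H 2.

D 2, F 1, G 3, H 2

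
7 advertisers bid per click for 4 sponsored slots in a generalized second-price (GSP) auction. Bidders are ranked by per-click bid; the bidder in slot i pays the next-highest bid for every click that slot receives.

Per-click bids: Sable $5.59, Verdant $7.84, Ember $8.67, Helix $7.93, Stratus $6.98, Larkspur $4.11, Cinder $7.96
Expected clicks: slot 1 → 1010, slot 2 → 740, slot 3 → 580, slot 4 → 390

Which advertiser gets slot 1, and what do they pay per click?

Sorting advertisers: $8.67 (Ember) > $7.96 (Cinder) > $7.93 (Helix) > $7.84 (Verdant) > $6.98 (Stratus) > …
Slot 1 goes to the first-ranked bidder, Ember, who pays the next bid down: $7.96/click.

Ember; $7.96 per click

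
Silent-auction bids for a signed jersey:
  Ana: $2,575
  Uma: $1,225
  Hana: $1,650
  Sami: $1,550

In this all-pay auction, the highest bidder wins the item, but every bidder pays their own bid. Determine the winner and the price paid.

Bids ranked: 2,575 (Ana) > 1,650 (Hana) > 1,550 (Sami) > 1,225 (Uma)
Ana wins with the top bid; all bids are sunk regardless.

Ana pays $2,575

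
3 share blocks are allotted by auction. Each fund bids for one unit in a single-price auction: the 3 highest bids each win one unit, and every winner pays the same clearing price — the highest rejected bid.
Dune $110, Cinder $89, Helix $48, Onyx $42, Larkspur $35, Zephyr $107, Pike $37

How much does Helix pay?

Sorting: 110 (Dune), 107 (Zephyr), 89 (Cinder), 48 (Helix), 42 (Onyx), …
Winners (3 units): Dune, Zephyr, Cinder.
Clearing price = highest rejected bid = $48.
Helix does not win → pays $0.

Helix pays $0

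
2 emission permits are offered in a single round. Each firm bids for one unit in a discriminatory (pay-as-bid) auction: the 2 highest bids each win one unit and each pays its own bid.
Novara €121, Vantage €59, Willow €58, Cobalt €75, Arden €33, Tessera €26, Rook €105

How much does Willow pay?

Sorting: 121 (Novara), 105 (Rook), 75 (Cobalt), 59 (Vantage), …
Top 2: Novara, Rook.
Willow does not win → €0.

Willow pays €0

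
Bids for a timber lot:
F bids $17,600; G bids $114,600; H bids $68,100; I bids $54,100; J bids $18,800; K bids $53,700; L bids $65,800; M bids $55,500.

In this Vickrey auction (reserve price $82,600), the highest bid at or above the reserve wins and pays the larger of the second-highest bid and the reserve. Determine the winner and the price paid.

Bids ranked: 114,600 (G) > 68,100 (H) > 65,800 (L) > 55,500 (M) > 54,100 (I) > 53,700 (K) > …
G has the top bid at or above the reserve ($114,600).
Second-highest bid $68,100 is below the reserve $82,600, so the reserve binds → payment $82,600.

G pays $82,600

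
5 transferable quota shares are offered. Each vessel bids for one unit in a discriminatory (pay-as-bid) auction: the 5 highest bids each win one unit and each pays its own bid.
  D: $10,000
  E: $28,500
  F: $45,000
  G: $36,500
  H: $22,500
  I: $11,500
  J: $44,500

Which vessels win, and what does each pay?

F $45,000, J $44,500, G $36,500, E $28,500, H $22,500

Bids ranked high→low: 45,000 (F), 44,500 (J), 36,500 (G), 28,500 (E), 22,500 (H), 11,500 (I), 10,000 (D)
Winners (5 units): F, J, G, E, H.
Each winner pays its own bid: F $45,000, J $44,500, G $36,500, E $28,500, H $22,500.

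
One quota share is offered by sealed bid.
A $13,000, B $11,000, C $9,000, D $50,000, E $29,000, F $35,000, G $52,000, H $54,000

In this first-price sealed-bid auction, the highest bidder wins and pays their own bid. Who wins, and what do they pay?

H pays $54,000

Rule: the highest bidder wins and pays their own bid.
Bids in order: 54,000 (H) > 52,000 (G) > 50,000 (D) > 35,000 (F) > 29,000 (E) > 13,000 (A) > …
H has the highest bid and pays exactly that: $54,000.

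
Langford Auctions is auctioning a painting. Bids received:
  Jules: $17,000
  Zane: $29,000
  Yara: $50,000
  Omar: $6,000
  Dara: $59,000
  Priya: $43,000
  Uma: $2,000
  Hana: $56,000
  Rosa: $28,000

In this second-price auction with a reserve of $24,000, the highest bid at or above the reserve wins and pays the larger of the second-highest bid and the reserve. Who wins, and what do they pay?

Sorting bids: 59,000 (Dara) > 56,000 (Hana) > 50,000 (Yara) > 43,000 (Priya) > 29,000 (Zane) > 28,000 (Rosa) > …
Dara has the top bid at or above the reserve ($59,000).
Second-highest bid $56,000 exceeds the reserve $24,000 → payment $56,000.

Dara pays $56,000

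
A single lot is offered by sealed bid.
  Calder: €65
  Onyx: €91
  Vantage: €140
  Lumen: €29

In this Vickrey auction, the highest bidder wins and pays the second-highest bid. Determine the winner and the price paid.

Rule: the highest bidder wins and pays the second-highest bid.
Bids ranked: 140 (Vantage) > 91 (Onyx) > 65 (Calder) > 29 (Lumen)
Vantage is highest; pays the second-highest bid, €91.

Vantage pays €91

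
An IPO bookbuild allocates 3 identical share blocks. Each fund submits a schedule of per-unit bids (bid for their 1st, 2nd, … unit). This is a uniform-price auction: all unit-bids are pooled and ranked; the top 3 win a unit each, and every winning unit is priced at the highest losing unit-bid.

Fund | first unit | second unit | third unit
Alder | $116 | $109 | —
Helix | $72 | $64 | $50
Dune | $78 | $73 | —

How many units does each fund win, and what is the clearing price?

Alder 2, Dune 1; clearing price $73

Merging the schedules and taking the best 3: 116 (Alder-1), 109 (Alder-2), 78 (Dune-1)
The (k+1)-th unit-bid is $73.
Allocation: Alder 2, Dune 1.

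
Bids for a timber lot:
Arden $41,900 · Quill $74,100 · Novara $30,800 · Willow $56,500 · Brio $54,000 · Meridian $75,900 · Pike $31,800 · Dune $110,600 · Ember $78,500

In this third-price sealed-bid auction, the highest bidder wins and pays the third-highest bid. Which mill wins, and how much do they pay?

Dune pays $75,900

Third-price sealed-bid auction: the highest bidder wins and pays the third-highest bid.
Sorting bids: 110,600 (Dune) > 78,500 (Ember) > 75,900 (Meridian) > 74,100 (Quill) > 56,500 (Willow) > 54,000 (Brio) > …
Dune wins; payment is bid #3 in the ranking = $75,900.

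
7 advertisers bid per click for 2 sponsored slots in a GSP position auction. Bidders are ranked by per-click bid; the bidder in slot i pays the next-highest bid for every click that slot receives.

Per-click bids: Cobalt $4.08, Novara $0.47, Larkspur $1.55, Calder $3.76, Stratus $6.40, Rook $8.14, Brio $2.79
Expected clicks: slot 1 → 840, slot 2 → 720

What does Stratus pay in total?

Stratus pays $2937.60

Ranked by bid: $8.14 (Rook) > $6.40 (Stratus) > $4.08 (Cobalt) > …
Stratus holds slot 2 → pays next bid $4.08 × 720 clicks = $2937.60.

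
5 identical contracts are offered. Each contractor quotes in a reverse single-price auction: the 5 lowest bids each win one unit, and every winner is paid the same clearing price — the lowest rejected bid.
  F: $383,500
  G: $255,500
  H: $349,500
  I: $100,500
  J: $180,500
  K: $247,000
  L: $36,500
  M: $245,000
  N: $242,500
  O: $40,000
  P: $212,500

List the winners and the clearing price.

L, O, I, J, P; each is paid $242,500

Sorting: 36,500 (L), 40,000 (O), 100,500 (I), 180,500 (J), 212,500 (P), 242,500 (N), 245,000 (M), …
Winners (5 units): L, O, I, J, P.
First losing bid is N's $242,500, which sets the uniform price.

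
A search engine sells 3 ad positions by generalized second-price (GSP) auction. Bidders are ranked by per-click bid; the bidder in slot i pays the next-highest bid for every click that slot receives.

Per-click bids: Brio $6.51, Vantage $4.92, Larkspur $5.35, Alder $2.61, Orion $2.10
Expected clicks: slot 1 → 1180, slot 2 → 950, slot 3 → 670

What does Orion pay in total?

Per-click bids in order: $6.51 (Brio) > $5.35 (Larkspur) > $4.92 (Vantage) > $2.61 (Alder) > …
Orion ranks below slot 3 → no slot, pays nothing.

Orion pays $0.00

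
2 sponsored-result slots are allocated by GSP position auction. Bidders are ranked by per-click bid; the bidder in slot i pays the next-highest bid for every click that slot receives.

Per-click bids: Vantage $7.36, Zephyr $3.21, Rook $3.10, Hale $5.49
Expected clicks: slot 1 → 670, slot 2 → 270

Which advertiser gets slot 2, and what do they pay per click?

Per-click bids in order: $7.36 (Vantage) > $5.49 (Hale) > $3.21 (Zephyr) > …
Slot 2 goes to the second-ranked bidder, Hale, who pays the next bid down: $3.21/click.

Hale; $3.21 per click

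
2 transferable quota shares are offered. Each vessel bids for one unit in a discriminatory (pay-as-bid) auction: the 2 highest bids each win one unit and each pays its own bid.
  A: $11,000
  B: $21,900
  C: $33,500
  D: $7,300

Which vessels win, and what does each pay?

C $33,500, B $21,900

Bids ranked high→low: 33,500 (C), 21,900 (B), 11,000 (A), 7,300 (D)
Winners (2 units): C, B.
Each winner pays its own bid: C $33,500, B $21,900.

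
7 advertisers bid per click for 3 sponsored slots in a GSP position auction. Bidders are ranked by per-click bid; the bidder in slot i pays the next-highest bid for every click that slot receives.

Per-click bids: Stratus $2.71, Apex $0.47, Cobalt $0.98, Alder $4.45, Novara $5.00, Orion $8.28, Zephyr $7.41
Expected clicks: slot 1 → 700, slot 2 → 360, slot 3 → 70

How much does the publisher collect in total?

Ranked by bid: $8.28 (Orion) > $7.41 (Zephyr) > $5.00 (Novara) > $4.45 (Alder) > …
Slot 1: Orion pays $7.41 × 700 = $5187.00
Slot 2: Zephyr pays $5.00 × 360 = $1800.00
Slot 3: Novara pays $4.45 × 70 = $311.50
Total = $7298.50

Total revenue: $7298.50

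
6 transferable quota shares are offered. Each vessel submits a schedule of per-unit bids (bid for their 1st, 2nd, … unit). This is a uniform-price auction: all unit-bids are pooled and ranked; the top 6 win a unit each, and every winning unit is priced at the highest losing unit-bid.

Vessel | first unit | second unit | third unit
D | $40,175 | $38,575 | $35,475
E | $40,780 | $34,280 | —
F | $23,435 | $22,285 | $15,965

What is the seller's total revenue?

Merging the schedules and taking the best 6: 40,780 (E-1), 40,175 (D-1), 38,575 (D-2), 35,475 (D-3), 34,280 (E-2), 23,435 (F-1)
The (k+1)-th unit-bid is $22,285.
Allocation: D 3, E 2, F 1. Every unit priced at $22,285.
Revenue = 6 × 22,285 = $133,710.

Total revenue: $133,710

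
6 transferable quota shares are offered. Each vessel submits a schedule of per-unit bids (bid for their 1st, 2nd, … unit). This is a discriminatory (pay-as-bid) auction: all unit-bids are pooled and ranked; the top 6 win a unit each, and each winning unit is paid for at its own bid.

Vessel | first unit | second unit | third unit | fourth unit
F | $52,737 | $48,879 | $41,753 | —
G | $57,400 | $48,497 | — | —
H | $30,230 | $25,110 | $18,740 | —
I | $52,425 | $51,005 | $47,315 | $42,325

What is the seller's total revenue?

Total revenue: $310,943

Merging the schedules and taking the best 6: 57,400 (G-1), 52,737 (F-1), 52,425 (I-1), 51,005 (I-2), 48,879 (F-2), 48,497 (G-2)
Next rejected bid: $47,315 (not a price — pay-as-bid).
Each winning unit pays its own bid.
Revenue = 57,400 + 52,737 + 52,425 + 51,005 + 48,879 + 48,497 = $310,943.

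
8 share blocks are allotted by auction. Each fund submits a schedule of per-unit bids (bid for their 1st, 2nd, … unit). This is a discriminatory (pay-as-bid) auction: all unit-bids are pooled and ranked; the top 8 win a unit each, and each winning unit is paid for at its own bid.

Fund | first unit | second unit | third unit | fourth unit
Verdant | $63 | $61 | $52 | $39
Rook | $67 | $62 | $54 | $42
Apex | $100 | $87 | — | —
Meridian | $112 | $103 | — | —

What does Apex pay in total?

Pooled unit-bids ranked (top 8): 112 (Meridian-1), 103 (Meridian-2), 100 (Apex-1), 87 (Apex-2), 67 (Rook-1), 63 (Verdant-1), 62 (Rook-2), 61 (Verdant-2)
Next rejected bid: $54 (not a price — pay-as-bid).
Apex's winning unit-bids: 100 + 87 = $187.

Apex pays $187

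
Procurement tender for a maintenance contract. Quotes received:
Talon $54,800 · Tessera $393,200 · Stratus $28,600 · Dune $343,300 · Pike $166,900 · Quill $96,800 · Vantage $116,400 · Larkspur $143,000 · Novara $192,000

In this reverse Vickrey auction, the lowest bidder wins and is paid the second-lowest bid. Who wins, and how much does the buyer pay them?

Rule: the lowest bidder wins and is paid the second-lowest bid.
Bids in order: 28,600 (Stratus) < 54,800 (Talon) < 96,800 (Quill) < 116,400 (Vantage) < 143,000 (Larkspur) < 166,900 (Pike) < …
Stratus wins with the lowest bid; price is set by the runner-up at $54,800.

Stratus is paid $54,800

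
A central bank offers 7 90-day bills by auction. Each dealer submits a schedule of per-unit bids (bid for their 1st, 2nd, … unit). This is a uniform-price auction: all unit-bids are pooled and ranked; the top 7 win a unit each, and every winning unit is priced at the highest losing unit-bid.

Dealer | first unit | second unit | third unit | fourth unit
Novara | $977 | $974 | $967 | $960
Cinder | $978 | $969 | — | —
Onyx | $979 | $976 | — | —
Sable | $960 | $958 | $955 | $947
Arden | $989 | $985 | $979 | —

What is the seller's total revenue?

Merging the schedules and taking the best 7: 989 (Arden-1), 985 (Arden-2), 979 (Onyx-1), 979 (Arden-3), 978 (Cinder-1), 977 (Novara-1), 976 (Onyx-2)
The (k+1)-th unit-bid is $974.
Allocation: Arden 3, Cinder 1, Novara 1, Onyx 2. Every unit priced at $974.
Revenue = 7 × 974 = $6,818.

Total revenue: $6,818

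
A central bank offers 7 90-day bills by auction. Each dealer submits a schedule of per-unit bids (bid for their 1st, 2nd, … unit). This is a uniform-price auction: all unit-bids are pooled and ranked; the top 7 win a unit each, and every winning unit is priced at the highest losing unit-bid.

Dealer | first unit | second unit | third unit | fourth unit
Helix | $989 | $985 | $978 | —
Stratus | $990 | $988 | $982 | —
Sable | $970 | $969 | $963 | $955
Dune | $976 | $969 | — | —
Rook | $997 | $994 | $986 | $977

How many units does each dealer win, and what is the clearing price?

Helix 2, Rook 3, Stratus 2; clearing price $982

Merging the schedules and taking the best 7: 997 (Rook-1), 994 (Rook-2), 990 (Stratus-1), 989 (Helix-1), 988 (Stratus-2), 986 (Rook-3), 985 (Helix-2)
Highest rejected unit-bid = $982.
Allocation: Helix 2, Rook 3, Stratus 2.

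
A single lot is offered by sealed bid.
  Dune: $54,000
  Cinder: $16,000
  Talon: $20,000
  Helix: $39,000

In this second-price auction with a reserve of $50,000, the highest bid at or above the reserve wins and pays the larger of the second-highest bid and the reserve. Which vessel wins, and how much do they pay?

Dune pays $50,000

Sorting bids: 54,000 (Dune) > 39,000 (Helix) > 20,000 (Talon) > 16,000 (Cinder)
Dune has the top bid at or above the reserve ($54,000).
Second-highest bid $39,000 is below the reserve $50,000, so the reserve binds → payment $50,000.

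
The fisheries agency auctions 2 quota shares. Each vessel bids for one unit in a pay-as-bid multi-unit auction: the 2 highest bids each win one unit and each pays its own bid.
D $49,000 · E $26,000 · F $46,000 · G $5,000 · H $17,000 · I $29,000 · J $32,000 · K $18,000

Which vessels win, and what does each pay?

D $49,000, F $46,000

Bids ranked high→low: 49,000 (D), 46,000 (F), 32,000 (J), 29,000 (I), …
Top 2: D, F.
Each winner pays its own bid: D $49,000, F $46,000.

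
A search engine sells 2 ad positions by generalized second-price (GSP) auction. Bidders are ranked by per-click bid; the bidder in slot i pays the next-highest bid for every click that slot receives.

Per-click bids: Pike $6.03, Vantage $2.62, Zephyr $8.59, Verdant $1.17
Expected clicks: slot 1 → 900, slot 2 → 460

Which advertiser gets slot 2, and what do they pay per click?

Pike; $2.62 per click

Ranked by bid: $8.59 (Zephyr) > $6.03 (Pike) > $2.62 (Vantage) > …
Slot 2 goes to the second-ranked bidder, Pike, who pays the next bid down: $2.62/click.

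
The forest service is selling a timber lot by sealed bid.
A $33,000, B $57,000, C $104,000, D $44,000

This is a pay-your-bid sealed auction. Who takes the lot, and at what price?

C pays $104,000

Pay-your-bid sealed auction: the highest bidder wins and pays their own bid.
Bids ranked: 104,000 (C) > 57,000 (B) > 44,000 (D) > 33,000 (A)
First-price: C pays what they bid, $104,000.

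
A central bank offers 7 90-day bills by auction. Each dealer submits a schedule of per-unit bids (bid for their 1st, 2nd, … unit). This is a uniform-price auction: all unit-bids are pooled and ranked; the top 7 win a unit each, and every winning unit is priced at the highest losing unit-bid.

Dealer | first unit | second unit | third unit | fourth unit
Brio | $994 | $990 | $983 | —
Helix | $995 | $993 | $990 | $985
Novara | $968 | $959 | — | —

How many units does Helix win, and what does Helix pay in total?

Merging the schedules and taking the best 7: 995 (Helix-1), 994 (Brio-1), 993 (Helix-2), 990 (Brio-2), 990 (Helix-3), 985 (Helix-4), 983 (Brio-3)
The (k+1)-th unit-bid is $968.
Helix wins 4 unit(s) at $968 each.

Helix: 4 units, pays $3,872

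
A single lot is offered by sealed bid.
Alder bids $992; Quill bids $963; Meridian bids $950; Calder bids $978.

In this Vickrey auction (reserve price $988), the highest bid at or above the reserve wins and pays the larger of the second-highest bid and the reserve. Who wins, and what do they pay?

Vickrey auction (reserve price $988): the highest bid at or above the reserve wins and pays the larger of the second-highest bid and the reserve.
Sorting bids: 992 (Alder) > 978 (Calder) > 963 (Quill) > 950 (Meridian)
Alder has the top bid at or above the reserve ($992).
Second-highest bid $978 is below the reserve $988, so the reserve binds → payment $988.

Alder pays $988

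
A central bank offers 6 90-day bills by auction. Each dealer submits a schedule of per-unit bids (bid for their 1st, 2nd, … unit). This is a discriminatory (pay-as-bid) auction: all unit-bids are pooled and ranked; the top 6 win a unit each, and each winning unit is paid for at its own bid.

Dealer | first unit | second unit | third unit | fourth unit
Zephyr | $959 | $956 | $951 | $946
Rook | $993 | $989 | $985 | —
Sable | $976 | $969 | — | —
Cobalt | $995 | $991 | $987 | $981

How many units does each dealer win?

Cobalt 3, Rook 3

Merging the schedules and taking the best 6: 995 (Cobalt-1), 993 (Rook-1), 991 (Cobalt-2), 989 (Rook-2), 987 (Cobalt-3), 985 (Rook-3)
Next rejected bid: $981 (not a price — pay-as-bid).
Allocation: Cobalt 3, Rook 3.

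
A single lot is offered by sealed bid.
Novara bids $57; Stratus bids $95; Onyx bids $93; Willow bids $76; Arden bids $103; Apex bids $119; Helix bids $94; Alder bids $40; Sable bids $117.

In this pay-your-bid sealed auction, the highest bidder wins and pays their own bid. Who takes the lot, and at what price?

Rule: the highest bidder wins and pays their own bid.
Bids in order: 119 (Apex) > 117 (Sable) > 103 (Arden) > 95 (Stratus) > 94 (Helix) > 93 (Onyx) > …
Apex is highest → pays own bid, $119.

Apex pays $119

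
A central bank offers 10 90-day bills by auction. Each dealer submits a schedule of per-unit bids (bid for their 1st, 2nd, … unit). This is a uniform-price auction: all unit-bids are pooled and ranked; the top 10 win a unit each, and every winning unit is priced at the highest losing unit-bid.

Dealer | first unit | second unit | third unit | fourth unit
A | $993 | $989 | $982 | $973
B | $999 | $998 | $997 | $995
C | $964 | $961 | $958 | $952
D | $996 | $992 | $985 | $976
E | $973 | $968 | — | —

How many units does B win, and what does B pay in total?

Merging the schedules and taking the best 10: 999 (B-1), 998 (B-2), 997 (B-3), 996 (D-1), 995 (B-4), 993 (A-1), 992 (D-2), 989 (A-2), 985 (D-3), 982 (A-3)
First bid not allocated: $976.
B wins 4 unit(s) at $976 each.

B: 4 units, pays $3,904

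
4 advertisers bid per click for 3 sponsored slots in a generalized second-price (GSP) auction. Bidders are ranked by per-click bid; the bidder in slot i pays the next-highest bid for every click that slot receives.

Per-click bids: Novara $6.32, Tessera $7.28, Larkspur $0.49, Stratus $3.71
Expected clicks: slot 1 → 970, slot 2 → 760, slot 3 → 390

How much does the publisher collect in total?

Sorting advertisers: $7.28 (Tessera) > $6.32 (Novara) > $3.71 (Stratus) > $0.49 (Larkspur)
Slot 1: Tessera pays $6.32 × 970 = $6130.40
Slot 2: Novara pays $3.71 × 760 = $2819.60
Slot 3: Stratus pays $0.49 × 390 = $191.10
Total = $9141.10

Total revenue: $9141.10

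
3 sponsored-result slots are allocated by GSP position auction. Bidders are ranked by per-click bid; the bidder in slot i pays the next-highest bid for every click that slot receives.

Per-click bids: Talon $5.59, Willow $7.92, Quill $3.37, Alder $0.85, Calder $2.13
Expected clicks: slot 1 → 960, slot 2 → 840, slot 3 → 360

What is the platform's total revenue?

Total revenue: $8964.00

Ranked by bid: $7.92 (Willow) > $5.59 (Talon) > $3.37 (Quill) > $2.13 (Calder) > …
Slot 1: Willow pays $5.59 × 960 = $5366.40
Slot 2: Talon pays $3.37 × 840 = $2830.80
Slot 3: Quill pays $2.13 × 360 = $766.80
Total = $8964.00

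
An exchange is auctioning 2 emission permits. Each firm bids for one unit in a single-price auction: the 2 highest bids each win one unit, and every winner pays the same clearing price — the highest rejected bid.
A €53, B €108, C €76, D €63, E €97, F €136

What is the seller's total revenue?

Bids ranked high→low: 136 (F), 108 (B), 97 (E), 76 (C), …
Top 2: F, B.
Highest unsuccessful bid: €97 → clearing price.
Total revenue = 2 × €97 = €194.

Total revenue: €194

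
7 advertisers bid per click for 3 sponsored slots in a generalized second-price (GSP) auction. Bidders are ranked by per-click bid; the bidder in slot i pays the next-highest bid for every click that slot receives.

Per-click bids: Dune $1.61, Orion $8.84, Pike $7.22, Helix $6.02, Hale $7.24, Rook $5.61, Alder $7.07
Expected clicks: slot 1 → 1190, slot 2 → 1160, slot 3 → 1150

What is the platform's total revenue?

Ranked by bid: $8.84 (Orion) > $7.24 (Hale) > $7.22 (Pike) > $7.07 (Alder) > …
Slot 1: Orion pays $7.24 × 1190 = $8615.60
Slot 2: Hale pays $7.22 × 1160 = $8375.20
Slot 3: Pike pays $7.07 × 1150 = $8130.50
Total = $25121.30

Total revenue: $25121.30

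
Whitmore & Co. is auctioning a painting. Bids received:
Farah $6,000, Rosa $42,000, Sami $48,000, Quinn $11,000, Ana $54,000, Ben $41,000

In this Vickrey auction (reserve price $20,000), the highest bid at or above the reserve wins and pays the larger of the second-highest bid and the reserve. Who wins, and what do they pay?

Sorting bids: 54,000 (Ana) > 48,000 (Sami) > 42,000 (Rosa) > 41,000 (Ben) > 11,000 (Quinn) > 6,000 (Farah)
Ana has the top bid at or above the reserve ($54,000).
max(second-highest $48,000, reserve $20,000) = $48,000; the reserve does not bind.

Ana pays $48,000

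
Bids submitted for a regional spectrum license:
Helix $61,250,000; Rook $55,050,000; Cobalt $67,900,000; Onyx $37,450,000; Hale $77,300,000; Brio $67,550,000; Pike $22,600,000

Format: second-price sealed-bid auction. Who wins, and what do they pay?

Hale pays $67,900,000

Bids ranked: 77,300,000 (Hale) > 67,900,000 (Cobalt) > 67,550,000 (Brio) > 61,250,000 (Helix) > 55,050,000 (Rook) > 37,450,000 (Onyx) > …
Hale wins with the highest bid; price is set by the runner-up at $67,900,000.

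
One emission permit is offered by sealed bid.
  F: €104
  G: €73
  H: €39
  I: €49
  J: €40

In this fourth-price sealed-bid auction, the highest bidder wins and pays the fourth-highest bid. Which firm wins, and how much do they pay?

Bids in order: 104 (F) > 73 (G) > 49 (I) > 40 (J) > 39 (H)
F is highest; pays the fourth-highest bid, €40.

F pays €40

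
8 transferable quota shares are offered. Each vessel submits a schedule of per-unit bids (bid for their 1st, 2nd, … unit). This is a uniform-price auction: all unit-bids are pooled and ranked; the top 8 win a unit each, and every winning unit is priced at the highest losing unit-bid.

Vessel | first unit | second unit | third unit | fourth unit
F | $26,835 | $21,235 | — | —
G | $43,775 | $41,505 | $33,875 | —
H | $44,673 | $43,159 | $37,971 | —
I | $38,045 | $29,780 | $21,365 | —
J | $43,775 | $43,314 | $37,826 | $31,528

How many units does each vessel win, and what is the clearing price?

Merging the schedules and taking the best 8: 44,673 (H-1), 43,775 (G-1), 43,775 (J-1), 43,314 (J-2), 43,159 (H-2), 41,505 (G-2), 38,045 (I-1), 37,971 (H-3)
First bid not allocated: $37,826.
Allocation: G 2, H 3, I 1, J 2.

G 2, H 3, I 1, J 2; clearing price $37,826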